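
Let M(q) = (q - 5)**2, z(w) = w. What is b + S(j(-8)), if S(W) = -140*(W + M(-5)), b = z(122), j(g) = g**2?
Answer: -22838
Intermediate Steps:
M(q) = (-5 + q)**2
b = 122
S(W) = -14000 - 140*W (S(W) = -140*(W + (-5 - 5)**2) = -140*(W + (-10)**2) = -140*(W + 100) = -140*(100 + W) = -14000 - 140*W)
b + S(j(-8)) = 122 + (-14000 - 140*(-8)**2) = 122 + (-14000 - 140*64) = 122 + (-14000 - 8960) = 122 - 22960 = -22838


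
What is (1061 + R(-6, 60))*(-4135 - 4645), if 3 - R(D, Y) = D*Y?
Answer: -12502720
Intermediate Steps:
R(D, Y) = 3 - D*Y
(1061 + R(-6, 60))*(-4135 - 4645) = (1061 + (3 - 1*(-6)*60))*(-4135 - 4645) = (1061 + (3 + 360))*(-8780) = (1061 + 363)*(-8780) = 1424*(-8780) = -12502720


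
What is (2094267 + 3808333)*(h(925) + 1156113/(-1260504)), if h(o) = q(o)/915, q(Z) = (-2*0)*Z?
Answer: -13539826575/2501 ≈ -5.4138e+6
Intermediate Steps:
q(Z) = 0 (q(Z) = 0*Z = 0)
h(o) = 0 (h(o) = 0/915 = 0*(1/915) = 0)
(2094267 + 3808333)*(h(925) + 1156113/(-1260504)) = (2094267 + 3808333)*(0 + 1156113/(-1260504)) = 5902600*(0 + 1156113*(-1/1260504)) = 5902600*(0 - 18351/20008) = 5902600*(-18351/20008) = -13539826575/2501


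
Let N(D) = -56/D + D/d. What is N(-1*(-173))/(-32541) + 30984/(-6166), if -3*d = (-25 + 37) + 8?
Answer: -1743992828839/347120704380 ≈ -5.0242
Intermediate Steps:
d = -20/3 (d = -((-25 + 37) + 8)/3 = -(12 + 8)/3 = -⅓*20 = -20/3 ≈ -6.6667)
N(D) = -56/D - 3*D/20 (N(D) = -56/D + D/(-20/3) = -56/D + D*(-3/20) = -56/D - 3*D/20)
N(-1*(-173))/(-32541) + 30984/(-6166) = (-56/((-1*(-173))) - (-3)*(-173)/20)/(-32541) + 30984/(-6166) = (-56/173 - 3/20*173)*(-1/32541) + 30984*(-1/6166) = (-56*1/173 - 519/20)*(-1/32541) - 15492/3083 = (-56/173 - 519/20)*(-1/32541) - 15492/3083 = -90907/3460*(-1/32541) - 15492/3083 = 90907/112591860 - 15492/3083 = -1743992828839/347120704380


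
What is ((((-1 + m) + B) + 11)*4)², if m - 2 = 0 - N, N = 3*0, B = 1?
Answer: 2704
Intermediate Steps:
N = 0
m = 2 (m = 2 + (0 - 1*0) = 2 + (0 + 0) = 2 + 0 = 2)
((((-1 + m) + B) + 11)*4)² = ((((-1 + 2) + 1) + 11)*4)² = (((1 + 1) + 11)*4)² = ((2 + 11)*4)² = (13*4)² = 52² = 2704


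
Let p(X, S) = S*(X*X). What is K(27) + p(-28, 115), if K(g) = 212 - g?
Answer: 90345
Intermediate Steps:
p(X, S) = S*X²
K(27) + p(-28, 115) = (212 - 1*27) + 115*(-28)² = (212 - 27) + 115*784 = 185 + 90160 = 90345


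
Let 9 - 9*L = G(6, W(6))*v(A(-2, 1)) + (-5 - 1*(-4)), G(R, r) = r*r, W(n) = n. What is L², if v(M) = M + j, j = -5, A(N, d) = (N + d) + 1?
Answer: 36100/81 ≈ 445.68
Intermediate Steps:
A(N, d) = 1 + N + d
G(R, r) = r²
v(M) = -5 + M (v(M) = M - 5 = -5 + M)
L = 190/9 (L = 1 - (6²*(-5 + (1 - 2 + 1)) + (-5 - 1*(-4)))/9 = 1 - (36*(-5 + 0) + (-5 + 4))/9 = 1 - (36*(-5) - 1)/9 = 1 - (-180 - 1)/9 = 1 - ⅑*(-181) = 1 + 181/9 = 190/9 ≈ 21.111)
L² = (190/9)² = 36100/81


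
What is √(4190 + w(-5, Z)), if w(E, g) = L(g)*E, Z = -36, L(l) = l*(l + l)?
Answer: I*√8770 ≈ 93.648*I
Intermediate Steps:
L(l) = 2*l² (L(l) = l*(2*l) = 2*l²)
w(E, g) = 2*E*g² (w(E, g) = (2*g²)*E = 2*E*g²)
√(4190 + w(-5, Z)) = √(4190 + 2*(-5)*(-36)²) = √(4190 + 2*(-5)*1296) = √(4190 - 12960) = √(-8770) = I*√8770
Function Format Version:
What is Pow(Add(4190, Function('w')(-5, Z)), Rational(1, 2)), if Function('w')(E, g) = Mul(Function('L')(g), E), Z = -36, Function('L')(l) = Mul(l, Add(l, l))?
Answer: Mul(I, Pow(8770, Rational(1, 2))) ≈ Mul(93.648, I)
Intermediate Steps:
Function('L')(l) = Mul(2, Pow(l, 2)) (Function('L')(l) = Mul(l, Mul(2, l)) = Mul(2, Pow(l, 2)))
Function('w')(E, g) = Mul(2, E, Pow(g, 2)) (Function('w')(E, g) = Mul(Mul(2, Pow(g, 2)), E) = Mul(2, E, Pow(g, 2)))
Pow(Add(4190, Function('w')(-5, Z)), Rational(1, 2)) = Pow(Add(4190, Mul(2, -5, Pow(-36, 2))), Rational(1, 2)) = Pow(Add(4190, Mul(2, -5, 1296)), Rational(1, 2)) = Pow(Add(4190, -12960), Rational(1, 2)) = Pow(-8770, Rational(1, 2)) = Mul(I, Pow(8770, Rational(1, 2)))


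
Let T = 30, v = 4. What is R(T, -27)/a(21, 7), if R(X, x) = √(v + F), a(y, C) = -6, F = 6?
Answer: -√10/6 ≈ -0.52705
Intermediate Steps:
R(X, x) = √10 (R(X, x) = √(4 + 6) = √10)
R(T, -27)/a(21, 7) = √10/(-6) = √10*(-⅙) = -√10/6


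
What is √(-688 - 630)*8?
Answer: 8*I*√1318 ≈ 290.43*I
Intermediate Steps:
√(-688 - 630)*8 = √(-1318)*8 = (I*√1318)*8 = 8*I*√1318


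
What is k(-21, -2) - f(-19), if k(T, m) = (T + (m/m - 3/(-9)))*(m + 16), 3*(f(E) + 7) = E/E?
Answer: -806/3 ≈ -268.67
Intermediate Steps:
f(E) = -20/3 (f(E) = -7 + (E/E)/3 = -7 + (⅓)*1 = -7 + ⅓ = -20/3)
k(T, m) = (16 + m)*(4/3 + T) (k(T, m) = (T + (1 - 3*(-⅑)))*(16 + m) = (T + (1 + ⅓))*(16 + m) = (T + 4/3)*(16 + m) = (4/3 + T)*(16 + m) = (16 + m)*(4/3 + T))
k(-21, -2) - f(-19) = (64/3 + 16*(-21) + (4/3)*(-2) - 21*(-2)) - 1*(-20/3) = (64/3 - 336 - 8/3 + 42) + 20/3 = -826/3 + 20/3 = -806/3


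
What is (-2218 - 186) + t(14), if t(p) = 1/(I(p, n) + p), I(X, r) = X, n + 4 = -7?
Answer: -67311/28 ≈ -2404.0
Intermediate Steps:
n = -11 (n = -4 - 7 = -11)
t(p) = 1/(2*p) (t(p) = 1/(p + p) = 1/(2*p))
(-2218 - 186) + t(14) = (-2218 - 186) + (½)/14 = -2404 + (½)*(1/14) = -2404 + 1/28 = -67311/28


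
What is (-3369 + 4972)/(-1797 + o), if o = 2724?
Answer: 1603/927 ≈ 1.7292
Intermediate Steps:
(-3369 + 4972)/(-1797 + o) = (-3369 + 4972)/(-1797 + 2724) = 1603/927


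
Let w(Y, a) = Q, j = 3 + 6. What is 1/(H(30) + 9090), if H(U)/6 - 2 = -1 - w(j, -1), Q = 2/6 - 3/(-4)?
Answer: 2/18179 ≈ 0.00011002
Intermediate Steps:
j = 9
Q = 13/12 (Q = 2*(⅙) - 3*(-¼) = ⅓ + ¾ = 13/12 ≈ 1.0833)
w(Y, a) = 13/12
H(U) = -½ (H(U) = 12 + 6*(-1 - 1*13/12) = 12 + 6*(-1 - 13/12) = 12 + 6*(-25/12) = 12 - 25/2 = -½)
1/(H(30) + 9090) = 1/(-½ + 9090) = 1/(18179/2) = 2/18179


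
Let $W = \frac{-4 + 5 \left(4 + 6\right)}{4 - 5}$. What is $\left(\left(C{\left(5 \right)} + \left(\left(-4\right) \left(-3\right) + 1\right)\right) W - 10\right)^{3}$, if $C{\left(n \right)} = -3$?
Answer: $-103823000$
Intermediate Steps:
$W = -46$ ($W = \frac{-4 + 5 \cdot 10}{-1} = \left(-4 + 50\right) \left(-1\right) = 46 \left(-1\right) = -46$)
$\left(\left(C{\left(5 \right)} + \left(\left(-4\right) \left(-3\right) + 1\right)\right) W - 10\right)^{3} = \left(\left(-3 + \left(\left(-4\right) \left(-3\right) + 1\right)\right) \left(-46\right) - 10\right)^{3} = \left(\left(-3 + \left(12 + 1\right)\right) \left(-46\right) - 10\right)^{3} = \left(\left(-3 + 13\right) \left(-46\right) - 10\right)^{3} = \left(10 \left(-46\right) - 10\right)^{3} = \left(-460 - 10\right)^{3} = \left(-470\right)^{3} = -103823000$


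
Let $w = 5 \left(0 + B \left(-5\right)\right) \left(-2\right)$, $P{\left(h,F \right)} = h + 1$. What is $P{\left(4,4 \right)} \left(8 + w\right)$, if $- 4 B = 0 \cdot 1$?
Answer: $40$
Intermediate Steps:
$P{\left(h,F \right)} = 1 + h$
$B = 0$ ($B = - \frac{0 \cdot 1}{4} = \left(- \frac{1}{4}\right) 0 = 0$)
$w = 0$ ($w = 5 \left(0 + 0 \left(-5\right)\right) \left(-2\right) = 5 \left(0 + 0\right) \left(-2\right) = 5 \cdot 0 \left(-2\right) = 0 \left(-2\right) = 0$)
$P{\left(4,4 \right)} \left(8 + w\right) = \left(1 + 4\right) \left(8 + 0\right) = 5 \cdot 8 = 40$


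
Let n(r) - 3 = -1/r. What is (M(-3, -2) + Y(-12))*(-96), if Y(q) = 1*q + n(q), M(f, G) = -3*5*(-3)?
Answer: -3464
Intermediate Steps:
M(f, G) = 45 (M(f, G) = -15*(-3) = 45)
n(r) = 3 - 1/r
Y(q) = 3 + q - 1/q (Y(q) = 1*q + (3 - 1/q) = q + (3 - 1/q) = 3 + q - 1/q)
(M(-3, -2) + Y(-12))*(-96) = (45 + (3 - 12 - 1/(-12)))*(-96) = (45 + (3 - 12 - 1*(-1/12)))*(-96) = (45 + (3 - 12 + 1/12))*(-96) = (45 - 107/12)*(-96) = (433/12)*(-96) = -3464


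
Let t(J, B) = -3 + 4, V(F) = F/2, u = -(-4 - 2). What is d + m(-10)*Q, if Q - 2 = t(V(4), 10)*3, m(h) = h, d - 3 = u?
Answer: -41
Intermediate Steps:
u = 6 (u = -1*(-6) = 6)
d = 9 (d = 3 + 6 = 9)
V(F) = F/2 (V(F) = F*(½) = F/2)
t(J, B) = 1
Q = 5 (Q = 2 + 1*3 = 2 + 3 = 5)
d + m(-10)*Q = 9 - 10*5 = 9 - 50 = -41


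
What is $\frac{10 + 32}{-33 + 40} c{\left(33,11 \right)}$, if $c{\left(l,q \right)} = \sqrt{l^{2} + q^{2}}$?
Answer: $66 \sqrt{10} \approx 208.71$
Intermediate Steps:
$\frac{10 + 32}{-33 + 40} c{\left(33,11 \right)} = \frac{10 + 32}{-33 + 40} \sqrt{33^{2} + 11^{2}} = \frac{42}{7} \sqrt{1089 + 121} = 42 \cdot \frac{1}{7} \sqrt{1210} = 6 \cdot 11 \sqrt{10} = 66 \sqrt{10}$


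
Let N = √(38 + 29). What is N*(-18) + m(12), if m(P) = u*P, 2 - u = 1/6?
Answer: 22 - 18*√67 ≈ -125.34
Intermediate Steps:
N = √67 ≈ 8.1853
u = 11/6 (u = 2 - 1/6 = 2 - 1*⅙ = 2 - ⅙ = 11/6 ≈ 1.8333)
m(P) = 11*P/6
N*(-18) + m(12) = √67*(-18) + (11/6)*12 = -18*√67 + 22 = 22 - 18*√67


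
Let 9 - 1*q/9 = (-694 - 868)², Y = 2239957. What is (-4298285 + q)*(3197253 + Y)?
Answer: -142763735528000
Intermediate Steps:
q = -21958515 (q = 81 - 9*(-694 - 868)² = 81 - 9*(-1562)² = 81 - 9*2439844 = 81 - 21958596 = -21958515)
(-4298285 + q)*(3197253 + Y) = (-4298285 - 21958515)*(3197253 + 2239957) = -26256800*5437210 = -142763735528000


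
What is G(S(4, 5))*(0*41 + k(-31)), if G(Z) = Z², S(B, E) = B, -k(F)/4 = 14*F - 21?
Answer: 29120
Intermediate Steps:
k(F) = 84 - 56*F (k(F) = -4*(14*F - 21) = -4*(-21 + 14*F) = 84 - 56*F)
G(S(4, 5))*(0*41 + k(-31)) = 4²*(0*41 + (84 - 56*(-31))) = 16*(0 + (84 + 1736)) = 16*(0 + 1820) = 16*1820 = 29120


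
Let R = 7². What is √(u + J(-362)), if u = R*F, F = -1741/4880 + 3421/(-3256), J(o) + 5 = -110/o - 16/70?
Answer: I*√241689117316594115/57192380 ≈ 8.5959*I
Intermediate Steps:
R = 49
J(o) = -183/35 - 110/o (J(o) = -5 + (-110/o - 16/70) = -5 + (-110/o - 16*1/70) = -5 + (-110/o - 8/35) = -5 + (-8/35 - 110/o) = -183/35 - 110/o)
F = -254127/180560 (F = -1741*1/4880 + 3421*(-1/3256) = -1741/4880 - 311/296 = -254127/180560 ≈ -1.4074)
u = -12452223/180560 (u = 49*(-254127/180560) = -12452223/180560 ≈ -68.964)
√(u + J(-362)) = √(-12452223/180560 + (-183/35 - 110/(-362))) = √(-12452223/180560 + (-183/35 - 110*(-1/362))) = √(-12452223/180560 + (-183/35 + 55/181)) = √(-12452223/180560 - 31198/6335) = √(-16903588717/228769520) = I*√241689117316594115/57192380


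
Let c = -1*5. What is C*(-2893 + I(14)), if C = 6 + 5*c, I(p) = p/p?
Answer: 54948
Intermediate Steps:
c = -5
I(p) = 1
C = -19 (C = 6 + 5*(-5) = 6 - 25 = -19)
C*(-2893 + I(14)) = -19*(-2893 + 1) = -19*(-2892) = 54948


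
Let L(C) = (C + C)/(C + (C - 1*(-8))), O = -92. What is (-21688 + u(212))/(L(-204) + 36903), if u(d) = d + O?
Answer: -1078400/1845201 ≈ -0.58443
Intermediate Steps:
L(C) = 2*C/(8 + 2*C) (L(C) = (2*C)/(C + (C + 8)) = (2*C)/(C + (8 + C)) = (2*C)/(8 + 2*C) = 2*C/(8 + 2*C))
u(d) = -92 + d (u(d) = d - 92 = -92 + d)
(-21688 + u(212))/(L(-204) + 36903) = (-21688 + (-92 + 212))/(-204/(4 - 204) + 36903) = (-21688 + 120)/(-204/(-200) + 36903) = -21568/(-204*(-1/200) + 36903) = -21568/(51/50 + 36903) = -21568/1845201/50 = -21568*50/1845201 = -1078400/1845201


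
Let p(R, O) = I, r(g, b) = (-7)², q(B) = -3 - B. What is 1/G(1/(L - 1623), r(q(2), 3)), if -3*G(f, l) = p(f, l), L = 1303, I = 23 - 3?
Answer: -3/20 ≈ -0.15000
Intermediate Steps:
I = 20
r(g, b) = 49
p(R, O) = 20
G(f, l) = -20/3 (G(f, l) = -⅓*20 = -20/3)
1/G(1/(L - 1623), r(q(2), 3)) = 1/(-20/3) = -3/20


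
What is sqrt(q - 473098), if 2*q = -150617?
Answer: I*sqrt(2193626)/2 ≈ 740.54*I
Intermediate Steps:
q = -150617/2 (q = (1/2)*(-150617) = -150617/2 ≈ -75309.)
sqrt(q - 473098) = sqrt(-150617/2 - 473098) = sqrt(-1096813/2) = I*sqrt(2193626)/2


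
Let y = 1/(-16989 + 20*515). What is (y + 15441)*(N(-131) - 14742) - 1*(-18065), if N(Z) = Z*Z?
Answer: 249966884097/6689 ≈ 3.7370e+7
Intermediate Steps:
N(Z) = Z²
y = -1/6689 (y = 1/(-16989 + 10300) = 1/(-6689) = -1/6689 ≈ -0.00014950)
(y + 15441)*(N(-131) - 14742) - 1*(-18065) = (-1/6689 + 15441)*((-131)² - 14742) - 1*(-18065) = 103284848*(17161 - 14742)/6689 + 18065 = (103284848/6689)*2419 + 18065 = 249846047312/6689 + 18065 = 249966884097/6689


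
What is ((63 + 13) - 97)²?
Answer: 441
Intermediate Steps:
((63 + 13) - 97)² = (76 - 97)² = (-21)² = 441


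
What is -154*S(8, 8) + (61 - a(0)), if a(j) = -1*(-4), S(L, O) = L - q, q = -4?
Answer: -1791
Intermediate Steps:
S(L, O) = 4 + L (S(L, O) = L - 1*(-4) = L + 4 = 4 + L)
a(j) = 4
-154*S(8, 8) + (61 - a(0)) = -154*(4 + 8) + (61 - 1*4) = -154*12 + (61 - 4) = -1848 + 57 = -1791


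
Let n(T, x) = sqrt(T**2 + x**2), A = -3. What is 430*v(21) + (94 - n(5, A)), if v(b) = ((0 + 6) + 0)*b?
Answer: 54274 - sqrt(34) ≈ 54268.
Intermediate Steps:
v(b) = 6*b (v(b) = (6 + 0)*b = 6*b)
430*v(21) + (94 - n(5, A)) = 430*(6*21) + (94 - sqrt(5**2 + (-3)**2)) = 430*126 + (94 - sqrt(25 + 9)) = 54180 + (94 - sqrt(34)) = 54274 - sqrt(34)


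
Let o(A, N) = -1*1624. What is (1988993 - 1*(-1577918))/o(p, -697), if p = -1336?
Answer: -3566911/1624 ≈ -2196.4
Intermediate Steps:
o(A, N) = -1624
(1988993 - 1*(-1577918))/o(p, -697) = (1988993 - 1*(-1577918))/(-1624) = (1988993 + 1577918)*(-1/1624) = 3566911*(-1/1624) = -3566911/1624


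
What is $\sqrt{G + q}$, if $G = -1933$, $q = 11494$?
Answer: $\sqrt{9561} \approx 97.78$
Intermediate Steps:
$\sqrt{G + q} = \sqrt{-1933 + 11494} = \sqrt{9561}$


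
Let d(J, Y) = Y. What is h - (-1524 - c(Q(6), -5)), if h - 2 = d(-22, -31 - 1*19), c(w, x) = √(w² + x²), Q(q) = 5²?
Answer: 1476 + 5*√26 ≈ 1501.5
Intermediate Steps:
Q(q) = 25
h = -48 (h = 2 + (-31 - 1*19) = 2 + (-31 - 19) = 2 - 50 = -48)
h - (-1524 - c(Q(6), -5)) = -48 - (-1524 - √(25² + (-5)²)) = -48 - (-1524 - √(625 + 25)) = -48 - (-1524 - √650) = -48 - (-1524 - 5*√26) = -48 + (1524 + 5*√26) = 1476 + 5*√26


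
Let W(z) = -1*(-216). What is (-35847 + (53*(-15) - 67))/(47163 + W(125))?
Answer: -36709/47379 ≈ -0.77479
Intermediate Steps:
W(z) = 216
(-35847 + (53*(-15) - 67))/(47163 + W(125)) = (-35847 + (53*(-15) - 67))/(47163 + 216) = (-35847 + (-795 - 67))/47379 = (-35847 - 862)*(1/47379) = -36709*1/47379 = -36709/47379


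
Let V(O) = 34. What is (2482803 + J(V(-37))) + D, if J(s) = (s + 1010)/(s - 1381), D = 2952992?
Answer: 2440671607/449 ≈ 5.4358e+6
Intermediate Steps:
J(s) = (1010 + s)/(-1381 + s)
(2482803 + J(V(-37))) + D = (2482803 + (1010 + 34)/(-1381 + 34)) + 2952992 = (2482803 + 1044/(-1347)) + 2952992 = (2482803 - 1/1347*1044) + 2952992 = (2482803 - 348/449) + 2952992 = 1114778199/449 + 2952992 = 2440671607/449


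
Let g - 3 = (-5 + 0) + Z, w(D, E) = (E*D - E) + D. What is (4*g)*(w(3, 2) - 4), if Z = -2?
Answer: -48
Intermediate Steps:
w(D, E) = D - E + D*E (w(D, E) = (D*E - E) + D = (-E + D*E) + D = D - E + D*E)
g = -4 (g = 3 + ((-5 + 0) - 2) = 3 + (-5 - 2) = 3 - 7 = -4)
(4*g)*(w(3, 2) - 4) = (4*(-4))*((3 - 1*2 + 3*2) - 4) = -16*((3 - 2 + 6) - 4) = -16*(7 - 4) = -16*3 = -48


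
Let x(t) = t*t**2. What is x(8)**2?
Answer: 262144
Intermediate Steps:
x(t) = t**3
x(8)**2 = (8**3)**2 = 512**2 = 262144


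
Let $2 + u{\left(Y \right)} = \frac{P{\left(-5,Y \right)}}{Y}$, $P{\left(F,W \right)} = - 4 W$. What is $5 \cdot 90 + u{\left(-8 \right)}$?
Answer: $444$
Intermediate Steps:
$u{\left(Y \right)} = -6$ ($u{\left(Y \right)} = -2 + \frac{\left(-4\right) Y}{Y} = -2 - 4 = -6$)
$5 \cdot 90 + u{\left(-8 \right)} = 5 \cdot 90 - 6 = 450 - 6 = 444$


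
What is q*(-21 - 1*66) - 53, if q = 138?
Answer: -12059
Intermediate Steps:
q*(-21 - 1*66) - 53 = 138*(-21 - 1*66) - 53 = 138*(-21 - 66) - 53 = 138*(-87) - 53 = -12006 - 53 = -12059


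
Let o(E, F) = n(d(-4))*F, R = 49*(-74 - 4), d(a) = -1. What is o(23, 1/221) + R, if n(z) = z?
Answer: -844663/221 ≈ -3822.0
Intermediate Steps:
R = -3822 (R = 49*(-78) = -3822)
o(E, F) = -F
o(23, 1/221) + R = -1/221 - 3822 = -844663/221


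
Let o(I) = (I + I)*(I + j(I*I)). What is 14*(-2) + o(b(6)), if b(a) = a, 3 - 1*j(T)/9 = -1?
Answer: 476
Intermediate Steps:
j(T) = 36 (j(T) = 27 - 9*(-1) = 27 + 9 = 36)
o(I) = 2*I*(36 + I) (o(I) = (I + I)*(I + 36) = (2*I)*(36 + I) = 2*I*(36 + I))
14*(-2) + o(b(6)) = 14*(-2) + 2*6*(36 + 6) = -28 + 2*6*42 = -28 + 504 = 476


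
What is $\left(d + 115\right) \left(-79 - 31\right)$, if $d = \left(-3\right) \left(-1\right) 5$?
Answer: $-14300$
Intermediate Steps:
$d = 15$ ($d = 3 \cdot 5 = 15$)
$\left(d + 115\right) \left(-79 - 31\right) = \left(15 + 115\right) \left(-79 - 31\right) = 130 \left(-79 - 31\right) = 130 \left(-110\right) = -14300$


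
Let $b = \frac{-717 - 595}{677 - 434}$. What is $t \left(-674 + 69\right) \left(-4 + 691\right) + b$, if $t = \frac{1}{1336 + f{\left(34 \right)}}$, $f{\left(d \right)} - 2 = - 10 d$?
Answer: $- \frac{102308681}{242514} \approx -421.87$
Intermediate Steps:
$f{\left(d \right)} = 2 - 10 d$
$b = - \frac{1312}{243} \approx -5.3992$
$t = \frac{1}{998}$ ($t = \frac{1}{1336 + \left(2 - 340\right)} = \frac{1}{1336 - 338} = \frac{1}{998} \approx 0.001002$)
$t \left(-674 + 69\right) \left(-4 + 691\right) + b = \frac{\left(-674 + 69\right) \left(-4 + 691\right)}{998} - \frac{1312}{243} = \frac{\left(-605\right) 687}{998} - \frac{1312}{243} = \frac{1}{998} \left(-415635\right) - \frac{1312}{243} = - \frac{415635}{998} - \frac{1312}{243} = - \frac{102308681}{242514}$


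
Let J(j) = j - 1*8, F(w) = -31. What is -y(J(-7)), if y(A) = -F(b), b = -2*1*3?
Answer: -31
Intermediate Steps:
b = -6 (b = -2*3 = -6)
J(j) = -8 + j (J(j) = j - 8 = -8 + j)
y(A) = 31 (y(A) = -1*(-31) = 31)
-y(J(-7)) = -1*31 = -31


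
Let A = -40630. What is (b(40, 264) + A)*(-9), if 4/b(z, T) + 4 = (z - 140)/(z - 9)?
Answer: 20477799/56 ≈ 3.6568e+5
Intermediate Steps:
b(z, T) = 4/(-4 + (-140 + z)/(-9 + z)) (b(z, T) = 4/(-4 + (z - 140)/(z - 9)) = 4/(-4 + (-140 + z)/(-9 + z)))
(b(40, 264) + A)*(-9) = (4*(9 - 1*40)/(104 + 3*40) - 40630)*(-9) = (4*(9 - 40)/(104 + 120) - 40630)*(-9) = (4*(-31)/224 - 40630)*(-9) = (4*(1/224)*(-31) - 40630)*(-9) = (-31/56 - 40630)*(-9) = -2275311/56*(-9) = 20477799/56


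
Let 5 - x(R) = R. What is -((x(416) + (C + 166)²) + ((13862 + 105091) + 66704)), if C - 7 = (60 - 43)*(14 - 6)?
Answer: -280727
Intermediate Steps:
x(R) = 5 - R
C = 143 (C = 7 + (60 - 43)*(14 - 6) = 7 + 17*8 = 7 + 136 = 143)
-((x(416) + (C + 166)²) + ((13862 + 105091) + 66704)) = -(((5 - 1*416) + (143 + 166)²) + ((13862 + 105091) + 66704)) = -(((5 - 416) + 309²) + (118953 + 66704)) = -((-411 + 95481) + 185657) = -(95070 + 185657) = -1*280727 = -280727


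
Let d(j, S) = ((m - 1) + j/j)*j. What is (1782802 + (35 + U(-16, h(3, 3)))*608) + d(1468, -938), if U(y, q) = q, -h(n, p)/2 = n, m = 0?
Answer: 1800434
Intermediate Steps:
h(n, p) = -2*n
d(j, S) = 0 (d(j, S) = ((0 - 1) + j/j)*j = (-1 + 1)*j = 0*j = 0)
(1782802 + (35 + U(-16, h(3, 3)))*608) + d(1468, -938) = (1782802 + (35 - 2*3)*608) + 0 = (1782802 + (35 - 6)*608) + 0 = (1782802 + 29*608) + 0 = (1782802 + 17632) + 0 = 1800434 + 0 = 1800434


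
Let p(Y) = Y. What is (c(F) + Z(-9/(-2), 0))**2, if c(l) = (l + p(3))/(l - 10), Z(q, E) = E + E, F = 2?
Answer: 25/64 ≈ 0.39063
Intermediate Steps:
Z(q, E) = 2*E
c(l) = (3 + l)/(-10 + l) (c(l) = (l + 3)/(l - 10) = (3 + l)/(-10 + l))
(c(F) + Z(-9/(-2), 0))**2 = ((3 + 2)/(-10 + 2) + 2*0)**2 = (5/(-8) + 0)**2 = (-1/8*5 + 0)**2 = (-5/8 + 0)**2 = (-5/8)**2 = 25/64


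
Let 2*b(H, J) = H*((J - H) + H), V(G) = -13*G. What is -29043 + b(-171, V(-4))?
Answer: -33489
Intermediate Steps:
b(H, J) = H*J/2 (b(H, J) = (H*((J - H) + H))/2 = (H*J)/2 = H*J/2)
-29043 + b(-171, V(-4)) = -29043 + (½)*(-171)*(-13*(-4)) = -29043 + (½)*(-171)*52 = -29043 - 4446 = -33489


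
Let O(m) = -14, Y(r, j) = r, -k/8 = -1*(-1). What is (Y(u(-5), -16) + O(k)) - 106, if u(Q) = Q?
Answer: -125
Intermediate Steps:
k = -8 (k = -(-8)*(-1) = -8*1 = -8)
(Y(u(-5), -16) + O(k)) - 106 = (-5 - 14) - 106 = -19 - 106 = -125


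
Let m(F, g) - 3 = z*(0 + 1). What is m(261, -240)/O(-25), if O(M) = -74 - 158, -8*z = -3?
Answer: -27/1856 ≈ -0.014547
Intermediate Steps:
z = 3/8 (z = -⅛*(-3) = 3/8 ≈ 0.37500)
O(M) = -232
m(F, g) = 27/8 (m(F, g) = 3 + 3*(0 + 1)/8 = 3 + (3/8)*1 = 3 + 3/8 = 27/8)
m(261, -240)/O(-25) = (27/8)/(-232) = (27/8)*(-1/232) = -27/1856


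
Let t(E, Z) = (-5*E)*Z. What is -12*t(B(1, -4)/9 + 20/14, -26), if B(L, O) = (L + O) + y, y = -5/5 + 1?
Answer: -11960/7 ≈ -1708.6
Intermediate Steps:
y = 0 (y = -5*⅕ + 1 = -1 + 1 = 0)
B(L, O) = L + O (B(L, O) = (L + O) + 0 = L + O)
t(E, Z) = -5*E*Z
-12*t(B(1, -4)/9 + 20/14, -26) = -(-60)*((1 - 4)/9 + 20/14)*(-26) = -(-60)*(-3*⅑ + 20*(1/14))*(-26) = -(-60)*(-⅓ + 10/7)*(-26) = -(-60)*23*(-26)/21 = -12*2990/21 = -11960/7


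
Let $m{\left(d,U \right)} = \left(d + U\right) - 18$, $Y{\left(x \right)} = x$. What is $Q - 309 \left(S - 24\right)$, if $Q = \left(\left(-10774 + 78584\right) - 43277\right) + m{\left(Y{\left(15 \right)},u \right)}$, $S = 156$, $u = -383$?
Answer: $-16641$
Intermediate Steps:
$m{\left(d,U \right)} = -18 + U + d$ ($m{\left(d,U \right)} = \left(U + d\right) - 18 = -18 + U + d$)
$Q = 24147$ ($Q = \left(\left(-10774 + 78584\right) - 43277\right) - 386 = \left(67810 - 43277\right) - 386 = 24533 - 386 = 24147$)
$Q - 309 \left(S - 24\right) = 24147 - 309 \left(156 - 24\right) = 24147 - 40788 = -16641$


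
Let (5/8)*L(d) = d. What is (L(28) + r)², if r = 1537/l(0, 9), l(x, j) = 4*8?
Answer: 220611609/25600 ≈ 8617.6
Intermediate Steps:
L(d) = 8*d/5
l(x, j) = 32
r = 1537/32 ≈ 48.031
(L(28) + r)² = ((8/5)*28 + 1537/32)² = (224/5 + 1537/32)² = (14853/160)² = 220611609/25600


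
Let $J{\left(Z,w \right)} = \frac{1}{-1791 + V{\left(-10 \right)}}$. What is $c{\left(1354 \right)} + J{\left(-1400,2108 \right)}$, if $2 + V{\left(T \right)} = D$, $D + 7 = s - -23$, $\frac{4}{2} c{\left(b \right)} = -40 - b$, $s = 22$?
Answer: $- \frac{1223236}{1755} \approx -697.0$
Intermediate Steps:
$c{\left(b \right)} = -20 - \frac{b}{2}$ ($c{\left(b \right)} = \frac{-40 - b}{2} = -20 - \frac{b}{2}$)
$D = 38$ ($D = -7 + \left(22 - -23\right) = -7 + \left(22 + 23\right) = -7 + 45 = 38$)
$V{\left(T \right)} = 36$ ($V{\left(T \right)} = -2 + 38 = 36$)
$J{\left(Z,w \right)} = - \frac{1}{1755}$ ($J{\left(Z,w \right)} = \frac{1}{-1791 + 36} = \frac{1}{-1755} = - \frac{1}{1755}$)
$c{\left(1354 \right)} + J{\left(-1400,2108 \right)} = \left(-20 - 677\right) - \frac{1}{1755} = -697 - \frac{1}{1755} = - \frac{1223236}{1755}$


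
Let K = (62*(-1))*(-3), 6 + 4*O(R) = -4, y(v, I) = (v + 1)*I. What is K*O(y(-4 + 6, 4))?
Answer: -465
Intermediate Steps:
y(v, I) = I*(1 + v) (y(v, I) = (1 + v)*I = I*(1 + v))
O(R) = -5/2 (O(R) = -3/2 + (¼)*(-4) = -3/2 - 1 = -5/2)
K = 186 (K = -62*(-3) = 186)
K*O(y(-4 + 6, 4)) = 186*(-5/2) = -465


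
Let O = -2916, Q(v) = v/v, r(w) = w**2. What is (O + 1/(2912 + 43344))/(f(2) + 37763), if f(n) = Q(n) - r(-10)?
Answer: -12262045/158380544 ≈ -0.077421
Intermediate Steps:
Q(v) = 1
f(n) = -99 (f(n) = 1 - 1*(-10)**2 = 1 - 1*100 = 1 - 100 = -99)
(O + 1/(2912 + 43344))/(f(2) + 37763) = (-2916 + 1/(2912 + 43344))/(-99 + 37763) = (-2916 + 1/46256)/37664 = (-2916 + 1/46256)*(1/37664) = -134882495/46256*1/37664 = -12262045/158380544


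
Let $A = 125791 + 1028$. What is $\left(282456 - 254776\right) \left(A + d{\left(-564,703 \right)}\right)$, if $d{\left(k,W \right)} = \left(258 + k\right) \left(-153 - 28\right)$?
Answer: $5043434400$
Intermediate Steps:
$d{\left(k,W \right)} = -46698 - 181 k$ ($d{\left(k,W \right)} = \left(258 + k\right) \left(-181\right) = -46698 - 181 k$)
$A = 126819$
$\left(282456 - 254776\right) \left(A + d{\left(-564,703 \right)}\right) = \left(282456 - 254776\right) \left(126819 - -55386\right) = 27680 \left(126819 + \left(-46698 + 102084\right)\right) = 27680 \left(126819 + 55386\right) = 27680 \cdot 182205 = 5043434400$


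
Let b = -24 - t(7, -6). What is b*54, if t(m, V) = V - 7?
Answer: -594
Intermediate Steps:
t(m, V) = -7 + V
b = -11 (b = -24 - (-7 - 6) = -24 - 1*(-13) = -24 + 13 = -11)
b*54 = -11*54 = -594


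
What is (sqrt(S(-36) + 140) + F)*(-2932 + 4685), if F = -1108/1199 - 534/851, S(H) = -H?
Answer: -2775304022/1020349 + 7012*sqrt(11) ≈ 20536.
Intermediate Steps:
F = -1583174/1020349 (F = -1108*1/1199 - 534*1/851 = -1108/1199 - 534/851 = -1583174/1020349 ≈ -1.5516)
(sqrt(S(-36) + 140) + F)*(-2932 + 4685) = (sqrt(-1*(-36) + 140) - 1583174/1020349)*(-2932 + 4685) = (sqrt(36 + 140) - 1583174/1020349)*1753 = (sqrt(176) - 1583174/1020349)*1753 = (4*sqrt(11) - 1583174/1020349)*1753 = (-1583174/1020349 + 4*sqrt(11))*1753 = -2775304022/1020349 + 7012*sqrt(11)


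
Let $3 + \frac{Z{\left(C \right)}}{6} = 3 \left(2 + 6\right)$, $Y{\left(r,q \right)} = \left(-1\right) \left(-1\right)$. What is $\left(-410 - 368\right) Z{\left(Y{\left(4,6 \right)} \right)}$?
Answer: $-98028$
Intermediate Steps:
$Y{\left(r,q \right)} = 1$
$Z{\left(C \right)} = 126$ ($Z{\left(C \right)} = -18 + 6 \cdot 3 \left(2 + 6\right) = -18 + 6 \cdot 3 \cdot 8 = -18 + 6 \cdot 24 = -18 + 144 = 126$)
$\left(-410 - 368\right) Z{\left(Y{\left(4,6 \right)} \right)} = \left(-410 - 368\right) 126 = \left(-778\right) 126 = -98028$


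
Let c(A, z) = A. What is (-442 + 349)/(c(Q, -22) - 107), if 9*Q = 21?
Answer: 279/314 ≈ 0.88853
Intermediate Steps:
Q = 7/3 (Q = (⅑)*21 = 7/3 ≈ 2.3333)
(-442 + 349)/(c(Q, -22) - 107) = (-442 + 349)/(7/3 - 107) = -93/(-314/3) = -93*(-3/314) = 279/314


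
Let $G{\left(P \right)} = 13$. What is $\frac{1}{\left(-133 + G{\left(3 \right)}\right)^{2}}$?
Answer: $\frac{1}{14400} \approx 6.9444 \cdot 10^{-5}$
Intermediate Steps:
$\frac{1}{\left(-133 + G{\left(3 \right)}\right)^{2}} = \frac{1}{\left(-133 + 13\right)^{2}} = \frac{1}{\left(-120\right)^{2}} = \frac{1}{14400}$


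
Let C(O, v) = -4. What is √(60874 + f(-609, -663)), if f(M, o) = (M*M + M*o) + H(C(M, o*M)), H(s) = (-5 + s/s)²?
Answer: √835538 ≈ 914.08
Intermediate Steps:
H(s) = 16 (H(s) = (-5 + 1)² = (-4)² = 16)
f(M, o) = 16 + M² + M*o (f(M, o) = (M*M + M*o) + 16 = (M² + M*o) + 16 = 16 + M² + M*o)
√(60874 + f(-609, -663)) = √(60874 + (16 + (-609)² - 609*(-663))) = √(60874 + (16 + 370881 + 403767)) = √(60874 + 774664) = √835538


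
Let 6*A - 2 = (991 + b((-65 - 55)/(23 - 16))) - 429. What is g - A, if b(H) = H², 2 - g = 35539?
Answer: -1748319/49 ≈ -35680.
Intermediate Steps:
g = -35537 (g = 2 - 1*35539 = 2 - 35539 = -35537)
A = 7006/49 (A = ⅓ + ((991 + ((-65 - 55)/(23 - 16))²) - 429)/6 = ⅓ + ((991 + (-120/7)²) - 429)/6 = ⅓ + ((991 + 14400/49) - 429)/6 = ⅓ + (62959/49 - 429)/6 = ⅓ + (⅙)*(41938/49) = ⅓ + 20969/147 = 7006/49 ≈ 142.98)
g - A = -35537 - 1*7006/49 = -35537 - 7006/49 = -1748319/49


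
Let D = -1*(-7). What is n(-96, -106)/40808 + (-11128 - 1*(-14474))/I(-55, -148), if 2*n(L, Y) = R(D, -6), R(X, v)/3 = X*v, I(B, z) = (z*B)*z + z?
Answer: -7587509/1756009048 ≈ -0.0043209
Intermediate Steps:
I(B, z) = z + B*z**2 (I(B, z) = (B*z)*z + z = B*z**2 + z = z + B*z**2)
D = 7
R(X, v) = 3*X*v (R(X, v) = 3*(X*v) = 3*X*v)
n(L, Y) = -63 (n(L, Y) = (3*7*(-6))/2 = (1/2)*(-126) = -63)
n(-96, -106)/40808 + (-11128 - 1*(-14474))/I(-55, -148) = -63/40808 + (-11128 - 1*(-14474))/((-148*(1 - 55*(-148)))) = -63*1/40808 + (-11128 + 14474)/((-148*(1 + 8140))) = -63/40808 + 3346/((-148*8141)) = -63/40808 + 3346/(-1204868) = -63/40808 + 3346*(-1/1204868) = -63/40808 - 239/86062 = -7587509/1756009048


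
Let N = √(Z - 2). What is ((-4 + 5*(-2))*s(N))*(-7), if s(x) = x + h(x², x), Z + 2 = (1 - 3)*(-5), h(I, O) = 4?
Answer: 392 + 98*√6 ≈ 632.05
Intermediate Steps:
Z = 8 (Z = -2 + (1 - 3)*(-5) = -2 - 2*(-5) = -2 + 10 = 8)
N = √6 (N = √(8 - 2) = √6 ≈ 2.4495)
s(x) = 4 + x (s(x) = x + 4 = 4 + x)
((-4 + 5*(-2))*s(N))*(-7) = ((-4 + 5*(-2))*(4 + √6))*(-7) = ((-4 - 10)*(4 + √6))*(-7) = -14*(4 + √6)*(-7) = (-56 - 14*√6)*(-7) = 392 + 98*√6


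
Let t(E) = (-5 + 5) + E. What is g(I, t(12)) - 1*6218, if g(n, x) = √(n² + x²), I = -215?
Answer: -6218 + √46369 ≈ -6002.7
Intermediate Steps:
t(E) = E (t(E) = 0 + E = E)
g(I, t(12)) - 1*6218 = √((-215)² + 12²) - 1*6218 = √(46225 + 144) - 6218 = √46369 - 6218 = -6218 + √46369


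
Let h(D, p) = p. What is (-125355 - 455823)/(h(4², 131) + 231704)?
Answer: -581178/231835 ≈ -2.5069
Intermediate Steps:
(-125355 - 455823)/(h(4², 131) + 231704) = (-125355 - 455823)/(131 + 231704) = -581178/231835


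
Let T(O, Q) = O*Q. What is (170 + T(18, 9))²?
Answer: 110224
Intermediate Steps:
(170 + T(18, 9))² = (170 + 18*9)² = (170 + 162)² = 332² = 110224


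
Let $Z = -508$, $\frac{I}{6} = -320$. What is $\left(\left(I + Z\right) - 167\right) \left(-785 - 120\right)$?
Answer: $2348475$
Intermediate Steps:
$I = -1920$ ($I = 6 \left(-320\right) = -1920$)
$\left(\left(I + Z\right) - 167\right) \left(-785 - 120\right) = \left(\left(-1920 - 508\right) - 167\right) \left(-785 - 120\right) = \left(-2428 - 167\right) \left(-785 - 120\right) = \left(-2595\right) \left(-905\right) = 2348475$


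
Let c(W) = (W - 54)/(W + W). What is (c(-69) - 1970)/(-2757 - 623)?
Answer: 90579/155480 ≈ 0.58258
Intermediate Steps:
c(W) = (-54 + W)/(2*W) (c(W) = (-54 + W)/((2*W)) = (-54 + W)*(1/(2*W)) = (-54 + W)/(2*W))
(c(-69) - 1970)/(-2757 - 623) = ((½)*(-54 - 69)/(-69) - 1970)/(-2757 - 623) = ((½)*(-1/69)*(-123) - 1970)/(-3380) = (41/46 - 1970)*(-1/3380) = -90579/46*(-1/3380) = 90579/155480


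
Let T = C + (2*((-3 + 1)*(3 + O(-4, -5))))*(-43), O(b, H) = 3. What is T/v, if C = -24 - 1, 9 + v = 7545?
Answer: 1007/7536 ≈ 0.13363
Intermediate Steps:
v = 7536 (v = -9 + 7545 = 7536)
C = -25
T = 1007 (T = -25 + (2*((-3 + 1)*(3 + 3)))*(-43) = -25 + (2*(-2*6))*(-43) = -25 + (2*(-12))*(-43) = -25 - 24*(-43) = -25 + 1032 = 1007)
T/v = 1007/7536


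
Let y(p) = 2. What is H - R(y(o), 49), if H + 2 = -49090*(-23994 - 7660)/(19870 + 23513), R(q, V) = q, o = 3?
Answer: 1553721328/43383 ≈ 35814.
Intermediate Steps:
H = 1553808094/43383 (H = -2 - 49090*(-23994 - 7660)/(19870 + 23513) = -2 - 49090/(43383/(-31654)) = -2 - 49090/(43383*(-1/31654)) = -2 - 49090/(-43383/31654) = -2 - 49090*(-31654/43383) = -2 + 1553894860/43383 = 1553808094/43383 ≈ 35816.)
H - R(y(o), 49) = 1553808094/43383 - 1*2 = 1553808094/43383 - 2 = 1553721328/43383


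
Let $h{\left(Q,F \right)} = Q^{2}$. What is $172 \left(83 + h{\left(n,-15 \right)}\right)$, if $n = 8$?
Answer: $25284$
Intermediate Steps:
$172 \left(83 + h{\left(n,-15 \right)}\right) = 172 \left(83 + 8^{2}\right) = 172 \left(83 + 64\right) = 172 \cdot 147 = 25284$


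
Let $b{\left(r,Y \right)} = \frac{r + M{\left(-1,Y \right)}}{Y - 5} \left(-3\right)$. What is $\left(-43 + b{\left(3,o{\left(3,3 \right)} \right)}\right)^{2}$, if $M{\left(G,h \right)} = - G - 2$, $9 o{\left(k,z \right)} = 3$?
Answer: $\frac{85264}{49} \approx 1740.1$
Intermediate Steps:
$o{\left(k,z \right)} = \frac{1}{3}$ ($o{\left(k,z \right)} = \frac{1}{9} \cdot 3 = \frac{1}{3}$)
$M{\left(G,h \right)} = -2 - G$
$b{\left(r,Y \right)} = - \frac{3 \left(-1 + r\right)}{-5 + Y}$ ($b{\left(r,Y \right)} = \frac{r - 1}{Y - 5} \left(-3\right) = \frac{r + \left(-2 + 1\right)}{-5 + Y} \left(-3\right) = \frac{r - 1}{-5 + Y} \left(-3\right) = \frac{-1 + r}{-5 + Y} \left(-3\right) = - \frac{3 \left(-1 + r\right)}{-5 + Y}$)
$\left(-43 + b{\left(3,o{\left(3,3 \right)} \right)}\right)^{2} = \left(-43 + \frac{3 \left(1 - 3\right)}{-5 + \frac{1}{3}}\right)^{2} = \left(-43 + \frac{3 \left(1 - 3\right)}{- \frac{14}{3}}\right)^{2} = \left(-43 + 3 \left(- \frac{3}{14}\right) \left(-2\right)\right)^{2} = \left(-43 + \frac{9}{7}\right)^{2} = \left(- \frac{292}{7}\right)^{2} = \frac{85264}{49}$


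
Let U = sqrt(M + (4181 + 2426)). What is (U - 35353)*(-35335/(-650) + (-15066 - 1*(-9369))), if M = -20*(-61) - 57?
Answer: 25932945679/130 - 733543*sqrt(7770)/130 ≈ 1.9899e+8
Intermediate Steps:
M = 1163 (M = 1220 - 57 = 1163)
U = sqrt(7770) (U = sqrt(1163 + (4181 + 2426)) = sqrt(1163 + 6607) = sqrt(7770) ≈ 88.148)
(U - 35353)*(-35335/(-650) + (-15066 - 1*(-9369))) = (sqrt(7770) - 35353)*(-35335/(-650) + (-15066 - 1*(-9369))) = (-35353 + sqrt(7770))*(-35335*(-1/650) + (-15066 + 9369)) = (-35353 + sqrt(7770))*(7067/130 - 5697) = (-35353 + sqrt(7770))*(-733543/130) = 25932945679/130 - 733543*sqrt(7770)/130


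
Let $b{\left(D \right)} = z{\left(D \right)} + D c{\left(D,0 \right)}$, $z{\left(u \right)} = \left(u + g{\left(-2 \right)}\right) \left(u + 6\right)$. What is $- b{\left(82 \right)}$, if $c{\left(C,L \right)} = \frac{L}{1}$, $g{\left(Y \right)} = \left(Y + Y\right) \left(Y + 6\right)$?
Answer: $-5808$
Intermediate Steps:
$g{\left(Y \right)} = 2 Y \left(6 + Y\right)$
$c{\left(C,L \right)} = L$ ($c{\left(C,L \right)} = L 1 = L$)
$z{\left(u \right)} = \left(-16 + u\right) \left(6 + u\right)$ ($z{\left(u \right)} = \left(u + 2 \left(-2\right) \left(6 - 2\right)\right) \left(u + 6\right) = \left(u + 2 \left(-2\right) 4\right) \left(6 + u\right) = \left(u - 16\right) \left(6 + u\right) = \left(-16 + u\right) \left(6 + u\right)$)
$b{\left(D \right)} = -96 + D^{2} - 10 D$ ($b{\left(D \right)} = \left(-96 + D^{2} - 10 D\right) + D 0 = \left(-96 + D^{2} - 10 D\right) + 0 = -96 + D^{2} - 10 D$)
$- b{\left(82 \right)} = - (-96 + 82^{2} - 820) = - (-96 + 6724 - 820) = \left(-1\right) 5808 = -5808$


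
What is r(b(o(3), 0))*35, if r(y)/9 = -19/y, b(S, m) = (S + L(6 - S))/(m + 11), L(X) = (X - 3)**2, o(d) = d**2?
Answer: -1463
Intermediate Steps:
L(X) = (-3 + X)**2
b(S, m) = (S + (3 - S)**2)/(11 + m) (b(S, m) = (S + (-3 + (6 - S))**2)/(m + 11) = (S + (3 - S)**2)/(11 + m))
r(y) = -171/y (r(y) = 9*(-19/y) = -171/y)
r(b(o(3), 0))*35 = -171*(11 + 0)/(3**2 + (-3 + 3**2)**2)*35 = -171*11/(9 + (-3 + 9)**2)*35 = -171*11/(9 + 6**2)*35 = -171*11/(9 + 36)*35 = -171/((1/11)*45)*35 = -171/45/11*35 = -171*11/45*35 = -209/5*35 = -1463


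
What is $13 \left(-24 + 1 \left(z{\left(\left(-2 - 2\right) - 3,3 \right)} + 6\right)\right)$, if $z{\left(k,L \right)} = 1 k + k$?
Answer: $-416$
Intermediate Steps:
$z{\left(k,L \right)} = 2 k$ ($z{\left(k,L \right)} = k + k = 2 k$)
$13 \left(-24 + 1 \left(z{\left(\left(-2 - 2\right) - 3,3 \right)} + 6\right)\right) = 13 \left(-24 + 1 \left(2 \left(\left(-2 - 2\right) - 3\right) + 6\right)\right) = 13 \left(-24 + 1 \left(2 \left(-4 - 3\right) + 6\right)\right) = 13 \left(-24 + 1 \left(2 \left(-7\right) + 6\right)\right) = 13 \left(-24 + 1 \left(-14 + 6\right)\right) = 13 \left(-24 + 1 \left(-8\right)\right) = 13 \left(-24 - 8\right) = 13 \left(-32\right) = -416$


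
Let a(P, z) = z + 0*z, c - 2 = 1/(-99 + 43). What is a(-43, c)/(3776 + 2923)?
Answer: 37/125048 ≈ 0.00029589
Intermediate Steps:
c = 111/56 (c = 2 + 1/(-99 + 43) = 2 + 1/(-56) = 2 - 1/56 = 111/56 ≈ 1.9821)
a(P, z) = z (a(P, z) = z + 0 = z)
a(-43, c)/(3776 + 2923) = 111/(56*(3776 + 2923)) = (111/56)/6699 = (111/56)*(1/6699) = 37/125048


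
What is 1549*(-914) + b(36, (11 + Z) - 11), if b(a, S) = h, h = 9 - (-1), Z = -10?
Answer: -1415776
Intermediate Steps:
h = 10 (h = 9 - 1*(-1) = 9 + 1 = 10)
b(a, S) = 10
1549*(-914) + b(36, (11 + Z) - 11) = 1549*(-914) + 10 = -1415786 + 10 = -1415776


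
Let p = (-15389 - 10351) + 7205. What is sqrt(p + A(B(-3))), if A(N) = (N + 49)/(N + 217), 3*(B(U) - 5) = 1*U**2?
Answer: I*sqrt(4170318)/15 ≈ 136.14*I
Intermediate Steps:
B(U) = 5 + U**2/3 (B(U) = 5 + (1*U**2)/3 = 5 + U**2/3)
p = -18535 (p = -25740 + 7205 = -18535)
A(N) = (49 + N)/(217 + N)
sqrt(p + A(B(-3))) = sqrt(-18535 + (49 + (5 + (1/3)*(-3)**2))/(217 + (5 + (1/3)*(-3)**2))) = sqrt(-18535 + (49 + (5 + (1/3)*9))/(217 + (5 + (1/3)*9))) = sqrt(-18535 + (49 + (5 + 3))/(217 + (5 + 3))) = sqrt(-18535 + (49 + 8)/(217 + 8)) = sqrt(-18535 + 57/225) = sqrt(-18535 + (1/225)*57) = sqrt(-18535 + 19/75) = sqrt(-1390106/75) = I*sqrt(4170318)/15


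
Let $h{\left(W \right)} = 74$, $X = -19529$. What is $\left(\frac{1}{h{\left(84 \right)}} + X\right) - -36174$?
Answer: $\frac{1231731}{74} \approx 16645.0$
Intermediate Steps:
$\left(\frac{1}{h{\left(84 \right)}} + X\right) - -36174 = \left(\frac{1}{74} - 19529\right) - -36174 = \left(\frac{1}{74} - 19529\right) + 36174 = - \frac{1445145}{74} + 36174 = \frac{1231731}{74}$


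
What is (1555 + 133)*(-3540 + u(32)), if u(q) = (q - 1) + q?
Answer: -5869176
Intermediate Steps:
u(q) = -1 + 2*q (u(q) = (-1 + q) + q = -1 + 2*q)
(1555 + 133)*(-3540 + u(32)) = (1555 + 133)*(-3540 + (-1 + 2*32)) = 1688*(-3540 + (-1 + 64)) = 1688*(-3540 + 63) = 1688*(-3477) = -5869176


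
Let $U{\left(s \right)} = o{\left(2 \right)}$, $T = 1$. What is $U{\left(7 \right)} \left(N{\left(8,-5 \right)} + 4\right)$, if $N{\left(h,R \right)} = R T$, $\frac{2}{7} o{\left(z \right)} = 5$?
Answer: $- \frac{35}{2} \approx -17.5$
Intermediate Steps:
$o{\left(z \right)} = \frac{35}{2}$ ($o{\left(z \right)} = \frac{7}{2} \cdot 5 = \frac{35}{2}$)
$N{\left(h,R \right)} = R$ ($N{\left(h,R \right)} = R 1 = R$)
$U{\left(s \right)} = \frac{35}{2}$
$U{\left(7 \right)} \left(N{\left(8,-5 \right)} + 4\right) = \frac{35 \left(-5 + 4\right)}{2} = \frac{35}{2} \left(-1\right) = - \frac{35}{2}$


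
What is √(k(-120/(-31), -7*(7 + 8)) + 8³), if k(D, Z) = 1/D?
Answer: √1844130/60 ≈ 22.633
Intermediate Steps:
√(k(-120/(-31), -7*(7 + 8)) + 8³) = √(1/(-120/(-31)) + 8³) = √(1/(-120*(-1/31)) + 512) = √(1/(120/31) + 512) = √(31/120 + 512) = √(61471/120) = √1844130/60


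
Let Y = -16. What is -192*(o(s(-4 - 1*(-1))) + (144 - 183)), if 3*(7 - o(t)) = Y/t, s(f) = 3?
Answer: 17408/3 ≈ 5802.7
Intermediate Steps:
o(t) = 7 + 16/(3*t) (o(t) = 7 - (-16)/(3*t) = 7 + 16/(3*t))
-192*(o(s(-4 - 1*(-1))) + (144 - 183)) = -192*((7 + (16/3)/3) + (144 - 183)) = -192*((7 + (16/3)*(1/3)) - 39) = -192*((7 + 16/9) - 39) = -192*(79/9 - 39) = -192*(-272/9) = 17408/3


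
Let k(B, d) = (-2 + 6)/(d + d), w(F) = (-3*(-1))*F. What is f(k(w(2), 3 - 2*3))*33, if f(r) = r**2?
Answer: 44/3 ≈ 14.667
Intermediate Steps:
w(F) = 3*F
k(B, d) = 2/d (k(B, d) = 4/((2*d)) = 4*(1/(2*d)) = 2/d)
f(k(w(2), 3 - 2*3))*33 = (2/(3 - 2*3))**2*33 = (2/(3 - 6))**2*33 = (2/(-3))**2*33 = (2*(-1/3))**2*33 = (-2/3)**2*33 = (4/9)*33 = 44/3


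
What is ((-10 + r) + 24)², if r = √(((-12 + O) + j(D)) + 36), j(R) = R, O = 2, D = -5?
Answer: (14 + √21)² ≈ 345.31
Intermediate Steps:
r = √21 (r = √(((-12 + 2) - 5) + 36) = √((-10 - 5) + 36) = √(-15 + 36) = √21 ≈ 4.5826)
((-10 + r) + 24)² = ((-10 + √21) + 24)² = (14 + √21)²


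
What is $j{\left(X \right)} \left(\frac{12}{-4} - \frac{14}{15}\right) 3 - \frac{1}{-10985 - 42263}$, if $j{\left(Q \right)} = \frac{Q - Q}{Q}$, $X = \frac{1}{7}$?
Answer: $\frac{1}{53248} \approx 1.878 \cdot 10^{-5}$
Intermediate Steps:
$X = \frac{1}{7} \approx 0.14286$
$j{\left(Q \right)} = 0$ ($j{\left(Q \right)} = \frac{0}{Q} = 0$)
$j{\left(X \right)} \left(\frac{12}{-4} - \frac{14}{15}\right) 3 - \frac{1}{-10985 - 42263} = 0 \left(\frac{12}{-4} - \frac{14}{15}\right) 3 - \frac{1}{-10985 - 42263} = 0 \left(12 \left(- \frac{1}{4}\right) - \frac{14}{15}\right) 3 - \frac{1}{-53248} = 0 \left(-3 - \frac{14}{15}\right) 3 - - \frac{1}{53248} = 0 \left(- \frac{59}{15}\right) 3 + \frac{1}{53248} = 0 \cdot 3 + \frac{1}{53248} = 0 + \frac{1}{53248} = \frac{1}{53248}$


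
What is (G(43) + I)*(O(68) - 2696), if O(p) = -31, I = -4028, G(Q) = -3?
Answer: 10992537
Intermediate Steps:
(G(43) + I)*(O(68) - 2696) = (-3 - 4028)*(-31 - 2696) = -4031*(-2727) = 10992537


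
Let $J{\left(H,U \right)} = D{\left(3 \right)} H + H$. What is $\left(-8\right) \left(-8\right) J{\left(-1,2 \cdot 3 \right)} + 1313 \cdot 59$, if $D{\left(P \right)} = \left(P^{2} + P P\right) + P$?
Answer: $76059$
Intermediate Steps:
$D{\left(P \right)} = P + 2 P^{2}$ ($D{\left(P \right)} = \left(P^{2} + P^{2}\right) + P = 2 P^{2} + P = P + 2 P^{2}$)
$J{\left(H,U \right)} = 22 H$ ($J{\left(H,U \right)} = 3 \left(1 + 2 \cdot 3\right) H + H = 3 \left(1 + 6\right) H + H = 3 \cdot 7 H + H = 21 H + H = 22 H$)
$\left(-8\right) \left(-8\right) J{\left(-1,2 \cdot 3 \right)} + 1313 \cdot 59 = \left(-8\right) \left(-8\right) 22 \left(-1\right) + 1313 \cdot 59 = 64 \left(-22\right) + 77467 = -1408 + 77467 = 76059$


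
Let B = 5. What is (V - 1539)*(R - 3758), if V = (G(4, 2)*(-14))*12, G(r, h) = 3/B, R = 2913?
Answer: 1385631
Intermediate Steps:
G(r, h) = ⅗ (G(r, h) = 3/5 = 3*(⅕) = ⅗)
V = -504/5 (V = ((⅗)*(-14))*12 = -42/5*12 = -504/5 ≈ -100.80)
(V - 1539)*(R - 3758) = (-504/5 - 1539)*(2913 - 3758) = -8199/5*(-845) = 1385631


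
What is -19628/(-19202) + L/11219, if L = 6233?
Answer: 169946299/107713619 ≈ 1.5778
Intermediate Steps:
-19628/(-19202) + L/11219 = -19628/(-19202) + 6233/11219 = -19628*(-1/19202) + 6233*(1/11219) = 9814/9601 + 6233/11219 = 169946299/107713619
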